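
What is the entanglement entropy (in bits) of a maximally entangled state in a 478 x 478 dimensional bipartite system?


For a maximally entangled state in d x d:
S = log2(d) = log2(478)
= 8.9009

8.9009


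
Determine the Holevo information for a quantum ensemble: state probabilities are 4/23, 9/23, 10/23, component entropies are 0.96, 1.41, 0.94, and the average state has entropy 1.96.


chi = S(rho) - sum_i p_i * S(rho_i)
Weighted entropy = 4/23 * 0.96 + 9/23 * 1.41 + 10/23 * 0.94
= 1.1274
chi = 1.96 - 1.1274
= 0.8326

0.8326


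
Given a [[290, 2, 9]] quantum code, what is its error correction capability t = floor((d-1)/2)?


Code parameters: [[290, 2, 9]], distance d = 9.
Number of correctable errors = floor((d-1)/2)
= floor((9 - 1)/2)
= floor(8/2)
= 4

4


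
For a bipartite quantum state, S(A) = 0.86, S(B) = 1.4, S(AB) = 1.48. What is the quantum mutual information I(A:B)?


I(A:B) = S(A) + S(B) - S(AB)
= 0.86 + 1.4 - 1.48
= 0.7800

0.7800


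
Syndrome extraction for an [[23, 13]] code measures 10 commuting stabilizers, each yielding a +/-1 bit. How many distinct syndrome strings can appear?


Each stabilizer generator gives a binary (+1 or -1) measurement outcome.
With 10 independent generators:
Total syndromes = 2^10
= 1024

1024


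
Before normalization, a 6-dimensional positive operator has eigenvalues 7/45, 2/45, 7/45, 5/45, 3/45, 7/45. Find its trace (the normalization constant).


tr(M) = sum of eigenvalues
= 7/45 + 2/45 + 7/45 + 5/45 + 3/45 + 7/45
= 31/45
= 0.6889

0.6889


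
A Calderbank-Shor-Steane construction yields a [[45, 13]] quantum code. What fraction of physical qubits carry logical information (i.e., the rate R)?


Code rate R = k/n
= 13/45
= 0.2889

0.2889


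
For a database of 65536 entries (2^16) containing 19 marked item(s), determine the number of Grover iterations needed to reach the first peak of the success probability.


After j Grover iterations the success probability is P(j) = sin^2((2j+1)*theta), where sin(theta) = sqrt(k/N).
N = 2^16 = 65536, k = 19
sin(theta) = sqrt(k/N) = 0.017026949
theta = arcsin(sqrt(k/N)) = 0.01702777184 rad
P(j) reaches its first maximum when (2j+1)*theta is as close as possible to pi/2, i.e. j = round(pi/(4*theta) - 1/2).
pi/(4*theta) - 1/2 = 45.6245
(For comparison, the common estimate pi/4 * sqrt(N/k) = 46.1268; the exact maximiser is used here.)
Optimal iterations = 46

46


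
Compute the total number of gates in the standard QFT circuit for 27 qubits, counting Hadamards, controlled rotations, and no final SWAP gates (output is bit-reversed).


Hadamard gates: 27
Controlled rotations: n*(n-1)/2 = 27*26/2 = 351
SWAP gates: 0 (omitted)
Total = 27 + 351
= 378

378


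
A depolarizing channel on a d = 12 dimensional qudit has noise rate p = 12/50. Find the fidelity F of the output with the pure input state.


F = (1-p) + p/d
= (1 - 0.2400) + 0.2400/12
= 0.7600 + 0.0200
= 0.7800

0.7800


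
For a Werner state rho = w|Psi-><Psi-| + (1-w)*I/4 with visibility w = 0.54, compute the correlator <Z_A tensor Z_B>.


|Psi-> = (|01> - |10>)/sqrt(2)
For the pure Bell state, <Z_A Z_B> = -1 (Bell-state Pauli correlator).
The maximally-mixed part I/4 has tr(I/4 * P tensor P) = 0 for any traceless Pauli P.
So <Z_A Z_B>_rho = w * (-1) + (1 - w) * 0
= 0.54 * (-1)
= -0.5400

-0.5400


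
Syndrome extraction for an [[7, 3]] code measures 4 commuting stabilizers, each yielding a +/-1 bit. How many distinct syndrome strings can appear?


Each stabilizer generator gives a binary (+1 or -1) measurement outcome.
With 4 independent generators:
Total syndromes = 2^4
= 16

16


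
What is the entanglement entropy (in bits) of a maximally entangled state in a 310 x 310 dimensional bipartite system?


For a maximally entangled state in d x d:
S = log2(d) = log2(310)
= 8.2761

8.2761


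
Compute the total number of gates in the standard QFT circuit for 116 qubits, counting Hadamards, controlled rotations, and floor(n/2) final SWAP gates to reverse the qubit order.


Hadamard gates: 116
Controlled rotations: n*(n-1)/2 = 116*115/2 = 6670
SWAP gates: floor(n/2) = floor(116/2) = 58
Total = 116 + 6670 + 58
= 6844

6844


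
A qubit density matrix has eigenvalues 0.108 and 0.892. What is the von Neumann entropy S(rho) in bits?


S = -p*log2(p) - (1-p)*log2(1-p)
p = 0.1080, 1-p = 0.8920
= -0.1080 * log2(0.1080) - 0.8920 * log2(0.8920)
= -(-0.3468) - (-0.1471)
= 0.4939

0.4939


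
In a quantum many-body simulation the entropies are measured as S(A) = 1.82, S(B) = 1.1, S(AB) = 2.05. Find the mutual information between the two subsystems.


I(A:B) = S(A) + S(B) - S(AB)
= 1.82 + 1.1 - 2.05
= 0.8700

0.8700


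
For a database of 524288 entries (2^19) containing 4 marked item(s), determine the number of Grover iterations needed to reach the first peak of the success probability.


After j Grover iterations the success probability is P(j) = sin^2((2j+1)*theta), where sin(theta) = sqrt(k/N).
N = 2^19 = 524288, k = 4
sin(theta) = sqrt(k/N) = 0.002762135864
theta = arcsin(sqrt(k/N)) = 0.002762139376 rad
P(j) reaches its first maximum when (2j+1)*theta is as close as possible to pi/2, i.e. j = round(pi/(4*theta) - 1/2).
pi/(4*theta) - 1/2 = 283.8441
(For comparison, the common estimate pi/4 * sqrt(N/k) = 284.3445; the exact maximiser is used here.)
Optimal iterations = 284

284


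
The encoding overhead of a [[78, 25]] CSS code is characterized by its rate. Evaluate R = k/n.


Code rate R = k/n
= 25/78
= 0.3205

0.3205


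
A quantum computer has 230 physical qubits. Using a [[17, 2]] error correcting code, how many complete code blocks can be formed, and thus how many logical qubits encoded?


Each code block uses 17 physical qubits for 2 logical qubit(s).
Number of complete blocks = floor(230 / 17) = 13
Logical qubits = 13 * 2
= 26

26


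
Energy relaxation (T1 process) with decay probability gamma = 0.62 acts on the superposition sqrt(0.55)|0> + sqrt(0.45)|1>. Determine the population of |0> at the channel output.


For amplitude damping with parameter gamma on state sqrt(a)|0> + sqrt(b)|1>:
alpha^2 = 0.55, beta^2 = 0.45
P(|0>) = alpha^2 + gamma * beta^2
= 0.55 + 0.62 * 0.45
= 0.55 + 0.2790
= 0.8290

0.8290


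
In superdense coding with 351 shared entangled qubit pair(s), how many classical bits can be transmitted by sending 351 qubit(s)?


Superdense coding allows 2 classical bits per shared entangled pair.
351 pair(s) -> 2 * 351 = 702 classical bits

702


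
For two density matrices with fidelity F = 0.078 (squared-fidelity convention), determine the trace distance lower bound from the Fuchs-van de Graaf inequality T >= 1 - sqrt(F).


Fuchs-van de Graaf (squared-fidelity convention): 1 - sqrt(F) <= T <= sqrt(1 - F).
Lower bound: T >= 1 - sqrt(F)
sqrt(F) = sqrt(0.078) = 0.2793
T >= 1 - 0.2793
T >= 0.7207

0.7207


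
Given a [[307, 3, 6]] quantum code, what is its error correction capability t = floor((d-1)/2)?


Code parameters: [[307, 3, 6]], distance d = 6.
Number of correctable errors = floor((d-1)/2)
= floor((6 - 1)/2)
= floor(5/2)
= 2

2


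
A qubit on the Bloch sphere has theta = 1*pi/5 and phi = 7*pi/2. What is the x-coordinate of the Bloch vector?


theta = 0.6283, phi = 10.9956
r_x = sin(theta)*cos(phi) = 0.5878 * 0.0000
r_x = 0.0000

0.0000


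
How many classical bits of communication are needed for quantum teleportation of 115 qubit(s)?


Quantum teleportation requires 2 classical bits per qubit teleported.
115 qubit(s) -> 2 * 115 = 230 classical bits

230


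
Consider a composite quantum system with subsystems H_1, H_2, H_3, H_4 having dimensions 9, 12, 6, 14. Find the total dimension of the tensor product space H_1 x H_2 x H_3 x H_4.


dim(H_1 x H_2 x H_3 x H_4) = 9 * 12 * 6 * 14
= 108 * 6 * 14
= 648 * 14
= 9072

9072


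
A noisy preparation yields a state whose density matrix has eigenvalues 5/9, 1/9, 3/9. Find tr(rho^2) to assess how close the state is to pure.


tr(rho^2) = sum of eigenvalues squared
= (5/9)^2 + (1/9)^2 + (3/9)^2
= (25 + 1 + 9) / 81
= 35/81
= 0.4321

0.4321


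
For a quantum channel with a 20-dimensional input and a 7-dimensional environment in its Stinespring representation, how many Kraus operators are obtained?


Tracing out the environment in an orthonormal basis {|i>_E} gives Kraus operators K_i = <i|_E U |0>_E.
Number of Kraus operators = dim(H_env) = d_env
= 7

7


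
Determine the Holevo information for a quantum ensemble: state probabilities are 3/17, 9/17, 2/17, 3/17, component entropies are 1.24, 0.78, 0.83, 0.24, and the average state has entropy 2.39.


chi = S(rho) - sum_i p_i * S(rho_i)
Weighted entropy = 3/17 * 1.24 + 9/17 * 0.78 + 2/17 * 0.83 + 3/17 * 0.24
= 0.7718
chi = 2.39 - 0.7718
= 1.6182

1.6182


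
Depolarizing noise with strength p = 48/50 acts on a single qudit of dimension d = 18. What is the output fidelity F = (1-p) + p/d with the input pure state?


F = (1-p) + p/d
= (1 - 0.9600) + 0.9600/18
= 0.0400 + 0.0533
= 0.0933

0.0933


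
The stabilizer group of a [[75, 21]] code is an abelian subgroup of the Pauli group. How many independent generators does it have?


For an [[n,k]] stabilizer code:
Number of stabilizer generators = n - k
= 75 - 21
= 54

54


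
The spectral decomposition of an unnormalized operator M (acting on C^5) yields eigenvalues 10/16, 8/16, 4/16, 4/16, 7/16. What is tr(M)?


tr(M) = sum of eigenvalues
= 10/16 + 8/16 + 4/16 + 4/16 + 7/16
= 33/16
= 2.0625

2.0625


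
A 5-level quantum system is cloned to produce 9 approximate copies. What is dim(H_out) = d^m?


Output space = H^(tensor 9) where dim(H) = 5
dim = 5^9
= 25 (after 2 factors)
= 125 (after 3 factors)
= 625 (after 4 factors)
= 3125 (after 5 factors)
= 15625 (after 6 factors)
= 78125 (after 7 factors)
= 390625 (after 8 factors)
= 1953125 (after 9 factors)
= 1953125

1953125


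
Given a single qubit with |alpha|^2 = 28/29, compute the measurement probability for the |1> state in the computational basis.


|alpha|^2 = 28/29 = 0.9655
|beta|^2 = 1 - 28/29 = 1/29 = 0.0345
P(|1>) = |beta|^2 = 0.0345

0.0345


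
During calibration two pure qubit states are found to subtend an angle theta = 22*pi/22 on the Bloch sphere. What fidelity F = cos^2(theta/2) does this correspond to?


For states separated by angle theta on Bloch sphere:
F = cos^2(theta/2)
theta = 22*pi/22 = 3.1416
theta/2 = 1.5708
cos(theta/2) = 0.0000
F = 0.0000

0.0000


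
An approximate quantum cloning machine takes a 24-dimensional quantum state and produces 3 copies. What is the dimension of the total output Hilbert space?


Output space = H^(tensor 3) where dim(H) = 24
dim = 24^3
= 576 (after 2 factors)
= 13824 (after 3 factors)
= 13824

13824


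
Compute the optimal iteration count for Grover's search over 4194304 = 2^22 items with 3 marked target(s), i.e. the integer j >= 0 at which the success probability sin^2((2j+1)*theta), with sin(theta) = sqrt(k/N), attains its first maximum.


After j Grover iterations the success probability is P(j) = sin^2((2j+1)*theta), where sin(theta) = sqrt(k/N).
N = 2^22 = 4194304, k = 3
sin(theta) = sqrt(k/N) = 0.0008457279334
theta = arcsin(sqrt(k/N)) = 0.0008457280342 rad
P(j) reaches its first maximum when (2j+1)*theta is as close as possible to pi/2, i.e. j = round(pi/(4*theta) - 1/2).
pi/(4*theta) - 1/2 = 928.1652
(For comparison, the common estimate pi/4 * sqrt(N/k) = 928.6653; the exact maximiser is used here.)
Optimal iterations = 928

928


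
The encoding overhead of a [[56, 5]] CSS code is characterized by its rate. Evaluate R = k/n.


Code rate R = k/n
= 5/56
= 0.0893

0.0893


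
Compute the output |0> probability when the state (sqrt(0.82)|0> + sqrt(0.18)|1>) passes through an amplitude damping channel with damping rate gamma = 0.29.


For amplitude damping with parameter gamma on state sqrt(a)|0> + sqrt(b)|1>:
alpha^2 = 0.82, beta^2 = 0.18
P(|0>) = alpha^2 + gamma * beta^2
= 0.82 + 0.29 * 0.18
= 0.82 + 0.0522
= 0.8722

0.8722


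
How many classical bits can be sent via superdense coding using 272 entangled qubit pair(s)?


Superdense coding allows 2 classical bits per shared entangled pair.
272 pair(s) -> 2 * 272 = 544 classical bits

544


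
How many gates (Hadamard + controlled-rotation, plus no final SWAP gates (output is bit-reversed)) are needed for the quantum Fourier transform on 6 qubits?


Hadamard gates: 6
Controlled rotations: n*(n-1)/2 = 6*5/2 = 15
SWAP gates: 0 (omitted)
Total = 6 + 15
= 21

21


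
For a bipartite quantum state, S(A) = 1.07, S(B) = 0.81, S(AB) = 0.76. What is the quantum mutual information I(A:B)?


I(A:B) = S(A) + S(B) - S(AB)
= 1.07 + 0.81 - 0.76
= 1.1200

1.1200


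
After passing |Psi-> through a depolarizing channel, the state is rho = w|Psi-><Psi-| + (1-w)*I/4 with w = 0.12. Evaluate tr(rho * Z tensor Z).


|Psi-> = (|01> - |10>)/sqrt(2)
For the pure Bell state, <Z_A Z_B> = -1 (Bell-state Pauli correlator).
The maximally-mixed part I/4 has tr(I/4 * P tensor P) = 0 for any traceless Pauli P.
So <Z_A Z_B>_rho = w * (-1) + (1 - w) * 0
= 0.12 * (-1)
= -0.1200

-0.1200


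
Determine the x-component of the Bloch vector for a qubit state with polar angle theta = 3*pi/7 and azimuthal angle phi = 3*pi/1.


theta = 1.3464, phi = 9.4248
r_x = sin(theta)*cos(phi) = 0.9749 * -1.0000
r_x = -0.9749

-0.9749


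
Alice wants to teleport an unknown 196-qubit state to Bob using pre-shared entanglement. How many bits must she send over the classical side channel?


Quantum teleportation requires 2 classical bits per qubit teleported.
196 qubit(s) -> 2 * 196 = 392 classical bits

392


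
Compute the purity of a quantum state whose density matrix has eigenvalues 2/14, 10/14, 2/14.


tr(rho^2) = sum of eigenvalues squared
= (2/14)^2 + (10/14)^2 + (2/14)^2
= (4 + 100 + 4) / 196
= 108/196
= 0.5510

0.5510


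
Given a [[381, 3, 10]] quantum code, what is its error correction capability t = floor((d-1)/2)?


Code parameters: [[381, 3, 10]], distance d = 10.
Number of correctable errors = floor((d-1)/2)
= floor((10 - 1)/2)
= floor(9/2)
= 4

4


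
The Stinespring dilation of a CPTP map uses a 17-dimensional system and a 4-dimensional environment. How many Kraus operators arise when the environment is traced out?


Tracing out the environment in an orthonormal basis {|i>_E} gives Kraus operators K_i = <i|_E U |0>_E.
Number of Kraus operators = dim(H_env) = d_env
= 4

4


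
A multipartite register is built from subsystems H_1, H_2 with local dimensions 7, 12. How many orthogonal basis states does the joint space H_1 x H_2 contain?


dim(H_1 x H_2) = 7 * 12
= 84

84


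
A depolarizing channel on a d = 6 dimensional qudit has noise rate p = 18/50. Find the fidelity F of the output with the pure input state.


F = (1-p) + p/d
= (1 - 0.3600) + 0.3600/6
= 0.6400 + 0.0600
= 0.7000

0.7000


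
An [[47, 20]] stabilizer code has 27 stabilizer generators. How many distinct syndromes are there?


Each stabilizer generator gives a binary (+1 or -1) measurement outcome.
With 27 independent generators:
Total syndromes = 2^27
= 134217728

134217728


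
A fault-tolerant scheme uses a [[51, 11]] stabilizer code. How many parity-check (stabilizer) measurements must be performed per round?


For an [[n,k]] stabilizer code:
Number of stabilizer generators = n - k
= 51 - 11
= 40

40


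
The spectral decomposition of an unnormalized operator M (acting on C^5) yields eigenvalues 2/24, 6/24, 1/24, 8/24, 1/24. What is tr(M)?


tr(M) = sum of eigenvalues
= 2/24 + 6/24 + 1/24 + 8/24 + 1/24
= 18/24
= 0.7500

0.7500


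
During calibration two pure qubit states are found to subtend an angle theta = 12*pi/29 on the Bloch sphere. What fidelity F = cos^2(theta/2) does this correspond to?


For states separated by angle theta on Bloch sphere:
F = cos^2(theta/2)
theta = 12*pi/29 = 1.3000
theta/2 = 0.6500
cos(theta/2) = 0.7961
F = 0.6338

0.6338


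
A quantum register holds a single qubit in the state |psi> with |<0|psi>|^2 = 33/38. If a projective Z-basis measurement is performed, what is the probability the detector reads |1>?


|alpha|^2 = 33/38 = 0.8684
|beta|^2 = 1 - 33/38 = 5/38 = 0.1316
P(|1>) = |beta|^2 = 0.1316

0.1316


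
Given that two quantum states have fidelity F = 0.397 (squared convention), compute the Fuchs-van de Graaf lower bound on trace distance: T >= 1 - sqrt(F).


Fuchs-van de Graaf (squared-fidelity convention): 1 - sqrt(F) <= T <= sqrt(1 - F).
Lower bound: T >= 1 - sqrt(F)
sqrt(F) = sqrt(0.397) = 0.6301
T >= 1 - 0.6301
T >= 0.3699

0.3699


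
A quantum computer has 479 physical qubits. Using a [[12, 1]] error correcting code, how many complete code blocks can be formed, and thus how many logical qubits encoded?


Each code block uses 12 physical qubits for 1 logical qubit(s).
Number of complete blocks = floor(479 / 12) = 39
Logical qubits = 39 * 1
= 39

39


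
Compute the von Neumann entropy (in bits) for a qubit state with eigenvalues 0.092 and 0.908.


S = -p*log2(p) - (1-p)*log2(1-p)
p = 0.0920, 1-p = 0.9080
= -0.0920 * log2(0.0920) - 0.9080 * log2(0.9080)
= -(-0.3167) - (-0.1264)
= 0.4431

0.4431


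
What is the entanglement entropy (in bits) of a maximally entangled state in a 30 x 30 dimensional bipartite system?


For a maximally entangled state in d x d:
S = log2(d) = log2(30)
= 4.9069

4.9069


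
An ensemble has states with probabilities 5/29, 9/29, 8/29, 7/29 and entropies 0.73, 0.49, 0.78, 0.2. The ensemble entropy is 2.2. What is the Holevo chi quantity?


chi = S(rho) - sum_i p_i * S(rho_i)
Weighted entropy = 5/29 * 0.73 + 9/29 * 0.49 + 8/29 * 0.78 + 7/29 * 0.2
= 0.5414
chi = 2.2 - 0.5414
= 1.6586

1.6586


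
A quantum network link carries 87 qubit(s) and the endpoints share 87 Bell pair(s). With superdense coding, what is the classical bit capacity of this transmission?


Superdense coding allows 2 classical bits per shared entangled pair.
87 pair(s) -> 2 * 87 = 174 classical bits

174


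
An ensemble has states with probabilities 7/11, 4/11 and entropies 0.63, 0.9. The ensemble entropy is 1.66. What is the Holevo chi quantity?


chi = S(rho) - sum_i p_i * S(rho_i)
Weighted entropy = 7/11 * 0.63 + 4/11 * 0.9
= 0.7282
chi = 1.66 - 0.7282
= 0.9318

0.9318


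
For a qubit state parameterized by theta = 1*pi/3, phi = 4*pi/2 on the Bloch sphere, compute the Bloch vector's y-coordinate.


theta = 1.0472, phi = 6.2832
r_y = sin(theta)*sin(phi) = 0.8660 * 0.0000
r_y = 0.0000

0.0000


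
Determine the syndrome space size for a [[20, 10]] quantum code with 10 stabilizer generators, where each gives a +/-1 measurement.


Each stabilizer generator gives a binary (+1 or -1) measurement outcome.
With 10 independent generators:
Total syndromes = 2^10
= 1024

1024


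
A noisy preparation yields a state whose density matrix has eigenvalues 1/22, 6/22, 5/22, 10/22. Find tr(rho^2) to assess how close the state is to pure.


tr(rho^2) = sum of eigenvalues squared
= (1/22)^2 + (6/22)^2 + (5/22)^2 + (10/22)^2
= (1 + 36 + 25 + 100) / 484
= 162/484
= 0.3347

0.3347


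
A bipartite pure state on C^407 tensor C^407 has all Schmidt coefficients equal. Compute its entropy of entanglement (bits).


For a maximally entangled state in d x d:
S = log2(d) = log2(407)
= 8.6689

8.6689


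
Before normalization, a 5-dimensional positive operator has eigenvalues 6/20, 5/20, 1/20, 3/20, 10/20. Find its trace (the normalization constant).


tr(M) = sum of eigenvalues
= 6/20 + 5/20 + 1/20 + 3/20 + 10/20
= 25/20
= 1.2500

1.2500


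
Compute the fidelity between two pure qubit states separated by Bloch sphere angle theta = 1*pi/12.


For states separated by angle theta on Bloch sphere:
F = cos^2(theta/2)
theta = 1*pi/12 = 0.2618
theta/2 = 0.1309
cos(theta/2) = 0.9914
F = 0.9830

0.9830


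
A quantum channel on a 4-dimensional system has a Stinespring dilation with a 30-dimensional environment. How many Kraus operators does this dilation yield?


Tracing out the environment in an orthonormal basis {|i>_E} gives Kraus operators K_i = <i|_E U |0>_E.
Number of Kraus operators = dim(H_env) = d_env
= 30

30


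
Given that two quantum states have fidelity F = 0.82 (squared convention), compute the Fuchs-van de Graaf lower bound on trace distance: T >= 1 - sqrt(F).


Fuchs-van de Graaf (squared-fidelity convention): 1 - sqrt(F) <= T <= sqrt(1 - F).
Lower bound: T >= 1 - sqrt(F)
sqrt(F) = sqrt(0.82) = 0.9055
T >= 1 - 0.9055
T >= 0.0945

0.0945


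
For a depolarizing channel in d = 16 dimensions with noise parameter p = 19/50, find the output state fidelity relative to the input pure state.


F = (1-p) + p/d
= (1 - 0.3800) + 0.3800/16
= 0.6200 + 0.0238
= 0.6438

0.6438


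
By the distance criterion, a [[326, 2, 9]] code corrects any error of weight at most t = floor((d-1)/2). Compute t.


Code parameters: [[326, 2, 9]], distance d = 9.
Number of correctable errors = floor((d-1)/2)
= floor((9 - 1)/2)
= floor(8/2)
= 4

4


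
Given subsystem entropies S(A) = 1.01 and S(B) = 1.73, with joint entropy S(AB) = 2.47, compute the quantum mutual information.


I(A:B) = S(A) + S(B) - S(AB)
= 1.01 + 1.73 - 2.47
= 0.2700

0.2700


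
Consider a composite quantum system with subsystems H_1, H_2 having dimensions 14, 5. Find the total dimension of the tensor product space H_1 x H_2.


dim(H_1 x H_2) = 14 * 5
= 70

70


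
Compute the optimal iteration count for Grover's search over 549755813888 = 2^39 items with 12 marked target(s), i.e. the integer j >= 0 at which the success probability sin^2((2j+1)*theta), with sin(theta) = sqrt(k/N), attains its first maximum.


After j Grover iterations the success probability is P(j) = sin^2((2j+1)*theta), where sin(theta) = sqrt(k/N).
N = 2^39 = 549755813888, k = 12
sin(theta) = sqrt(k/N) = 4.672030912e-06
theta = arcsin(sqrt(k/N)) = 4.672030912e-06 rad
P(j) reaches its first maximum when (2j+1)*theta is as close as possible to pi/2, i.e. j = round(pi/(4*theta) - 1/2).
pi/(4*theta) - 1/2 = 168105.8713
(For comparison, the common estimate pi/4 * sqrt(N/k) = 168106.3713; the exact maximiser is used here.)
Optimal iterations = 168106

168106


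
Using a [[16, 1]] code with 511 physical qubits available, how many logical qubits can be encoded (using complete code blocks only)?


Each code block uses 16 physical qubits for 1 logical qubit(s).
Number of complete blocks = floor(511 / 16) = 31
Logical qubits = 31 * 1
= 31

31


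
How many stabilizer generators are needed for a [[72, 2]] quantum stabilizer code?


For an [[n,k]] stabilizer code:
Number of stabilizer generators = n - k
= 72 - 2
= 70

70


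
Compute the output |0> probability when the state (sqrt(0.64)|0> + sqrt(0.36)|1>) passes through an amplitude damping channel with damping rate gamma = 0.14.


For amplitude damping with parameter gamma on state sqrt(a)|0> + sqrt(b)|1>:
alpha^2 = 0.64, beta^2 = 0.36
P(|0>) = alpha^2 + gamma * beta^2
= 0.64 + 0.14 * 0.36
= 0.64 + 0.0504
= 0.6904

0.6904


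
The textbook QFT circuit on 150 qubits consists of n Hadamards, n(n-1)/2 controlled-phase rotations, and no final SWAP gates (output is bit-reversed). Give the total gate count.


Hadamard gates: 150
Controlled rotations: n*(n-1)/2 = 150*149/2 = 11175
SWAP gates: 0 (omitted)
Total = 150 + 11175
= 11325

11325


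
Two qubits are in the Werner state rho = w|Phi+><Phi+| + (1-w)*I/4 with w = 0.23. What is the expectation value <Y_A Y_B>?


|Phi+> = (|00> + |11>)/sqrt(2)
For the pure Bell state, <Y_A Y_B> = -1 (Bell-state Pauli correlator).
The maximally-mixed part I/4 has tr(I/4 * P tensor P) = 0 for any traceless Pauli P.
So <Y_A Y_B>_rho = w * (-1) + (1 - w) * 0
= 0.23 * (-1)
= -0.2300

-0.2300


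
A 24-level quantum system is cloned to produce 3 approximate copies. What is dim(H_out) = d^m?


Output space = H^(tensor 3) where dim(H) = 24
dim = 24^3
= 576 (after 2 factors)
= 13824 (after 3 factors)
= 13824

13824


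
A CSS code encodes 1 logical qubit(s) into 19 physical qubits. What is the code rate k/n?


Code rate R = k/n
= 1/19
= 0.0526

0.0526


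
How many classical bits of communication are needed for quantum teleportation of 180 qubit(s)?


Quantum teleportation requires 2 classical bits per qubit teleported.
180 qubit(s) -> 2 * 180 = 360 classical bits

360


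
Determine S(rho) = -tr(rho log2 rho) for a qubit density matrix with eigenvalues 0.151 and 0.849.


S = -p*log2(p) - (1-p)*log2(1-p)
p = 0.1510, 1-p = 0.8490
= -0.1510 * log2(0.1510) - 0.8490 * log2(0.8490)
= -(-0.4118) - (-0.2005)
= 0.6123

0.6123


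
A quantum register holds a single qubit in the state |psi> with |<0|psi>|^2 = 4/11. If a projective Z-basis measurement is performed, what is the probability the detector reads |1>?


|alpha|^2 = 4/11 = 0.3636
|beta|^2 = 1 - 4/11 = 7/11 = 0.6364
P(|1>) = |beta|^2 = 0.6364

0.6364


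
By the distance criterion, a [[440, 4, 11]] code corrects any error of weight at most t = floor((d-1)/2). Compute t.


Code parameters: [[440, 4, 11]], distance d = 11.
Number of correctable errors = floor((d-1)/2)
= floor((11 - 1)/2)
= floor(10/2)
= 5

5


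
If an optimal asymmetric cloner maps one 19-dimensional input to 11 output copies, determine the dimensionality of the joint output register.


Output space = H^(tensor 11) where dim(H) = 19
dim = 19^11
= 361 (after 2 factors)
= 6859 (after 3 factors)
= 130321 (after 4 factors)
= 2476099 (after 5 factors)
= 47045881 (after 6 factors)
= 893871739 (after 7 factors)
= 16983563041 (after 8 factors)
= 322687697779 (after 9 factors)
= 6131066257801 (after 10 factors)
= 116490258898219 (after 11 factors)
= 116490258898219

116490258898219


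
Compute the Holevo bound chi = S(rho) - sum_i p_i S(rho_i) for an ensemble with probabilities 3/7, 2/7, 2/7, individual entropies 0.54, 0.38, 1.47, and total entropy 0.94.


chi = S(rho) - sum_i p_i * S(rho_i)
Weighted entropy = 3/7 * 0.54 + 2/7 * 0.38 + 2/7 * 1.47
= 0.7600
chi = 0.94 - 0.7600
= 0.1800

0.1800


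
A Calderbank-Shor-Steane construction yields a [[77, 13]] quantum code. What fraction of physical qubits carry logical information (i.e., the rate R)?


Code rate R = k/n
= 13/77
= 0.1688

0.1688


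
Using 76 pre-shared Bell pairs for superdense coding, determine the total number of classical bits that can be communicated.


Superdense coding allows 2 classical bits per shared entangled pair.
76 pair(s) -> 2 * 76 = 152 classical bits

152


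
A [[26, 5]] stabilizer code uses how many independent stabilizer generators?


For an [[n,k]] stabilizer code:
Number of stabilizer generators = n - k
= 26 - 5
= 21

21


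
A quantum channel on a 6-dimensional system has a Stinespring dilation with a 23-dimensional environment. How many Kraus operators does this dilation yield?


Tracing out the environment in an orthonormal basis {|i>_E} gives Kraus operators K_i = <i|_E U |0>_E.
Number of Kraus operators = dim(H_env) = d_env
= 23

23


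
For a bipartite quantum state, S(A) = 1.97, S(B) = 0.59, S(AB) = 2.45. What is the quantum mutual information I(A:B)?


I(A:B) = S(A) + S(B) - S(AB)
= 1.97 + 0.59 - 2.45
= 0.1100

0.1100


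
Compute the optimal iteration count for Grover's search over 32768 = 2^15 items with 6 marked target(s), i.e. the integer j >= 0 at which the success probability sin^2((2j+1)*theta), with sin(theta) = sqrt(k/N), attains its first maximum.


After j Grover iterations the success probability is P(j) = sin^2((2j+1)*theta), where sin(theta) = sqrt(k/N).
N = 2^15 = 32768, k = 6
sin(theta) = sqrt(k/N) = 0.01353164693
theta = arcsin(sqrt(k/N)) = 0.01353205992 rad
P(j) reaches its first maximum when (2j+1)*theta is as close as possible to pi/2, i.e. j = round(pi/(4*theta) - 1/2).
pi/(4*theta) - 1/2 = 57.5398
(For comparison, the common estimate pi/4 * sqrt(N/k) = 58.0416; the exact maximiser is used here.)
Optimal iterations = 58

58


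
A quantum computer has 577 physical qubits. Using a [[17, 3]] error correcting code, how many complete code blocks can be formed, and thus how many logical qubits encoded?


Each code block uses 17 physical qubits for 3 logical qubit(s).
Number of complete blocks = floor(577 / 17) = 33
Logical qubits = 33 * 3
= 99

99


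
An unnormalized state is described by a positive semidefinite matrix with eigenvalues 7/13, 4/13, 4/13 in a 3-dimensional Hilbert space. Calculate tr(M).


tr(M) = sum of eigenvalues
= 7/13 + 4/13 + 4/13
= 15/13
= 1.1538

1.1538


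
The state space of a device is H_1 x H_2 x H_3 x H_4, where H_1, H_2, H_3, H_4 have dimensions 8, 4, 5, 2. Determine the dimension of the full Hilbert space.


dim(H_1 x H_2 x H_3 x H_4) = 8 * 4 * 5 * 2
= 32 * 5 * 2
= 160 * 2
= 320

320


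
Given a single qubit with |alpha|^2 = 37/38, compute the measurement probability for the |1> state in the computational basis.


|alpha|^2 = 37/38 = 0.9737
|beta|^2 = 1 - 37/38 = 1/38 = 0.0263
P(|1>) = |beta|^2 = 0.0263

0.0263


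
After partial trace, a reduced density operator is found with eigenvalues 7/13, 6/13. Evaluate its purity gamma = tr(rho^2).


tr(rho^2) = sum of eigenvalues squared
= (7/13)^2 + (6/13)^2
= (49 + 36) / 169
= 85/169
= 0.5030

0.5030


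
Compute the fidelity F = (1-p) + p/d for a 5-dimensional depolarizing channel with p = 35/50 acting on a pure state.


F = (1-p) + p/d
= (1 - 0.7000) + 0.7000/5
= 0.3000 + 0.1400
= 0.4400

0.4400


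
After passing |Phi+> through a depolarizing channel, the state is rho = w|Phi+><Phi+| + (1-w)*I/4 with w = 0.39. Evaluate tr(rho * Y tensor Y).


|Phi+> = (|00> + |11>)/sqrt(2)
For the pure Bell state, <Y_A Y_B> = -1 (Bell-state Pauli correlator).
The maximally-mixed part I/4 has tr(I/4 * P tensor P) = 0 for any traceless Pauli P.
So <Y_A Y_B>_rho = w * (-1) + (1 - w) * 0
= 0.39 * (-1)
= -0.3900

-0.3900


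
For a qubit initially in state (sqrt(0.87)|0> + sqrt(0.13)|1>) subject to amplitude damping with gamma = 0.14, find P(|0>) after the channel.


For amplitude damping with parameter gamma on state sqrt(a)|0> + sqrt(b)|1>:
alpha^2 = 0.87, beta^2 = 0.13
P(|0>) = alpha^2 + gamma * beta^2
= 0.87 + 0.14 * 0.13
= 0.87 + 0.0182
= 0.8882

0.8882


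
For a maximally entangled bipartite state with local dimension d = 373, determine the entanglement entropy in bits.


For a maximally entangled state in d x d:
S = log2(d) = log2(373)
= 8.5430

8.5430


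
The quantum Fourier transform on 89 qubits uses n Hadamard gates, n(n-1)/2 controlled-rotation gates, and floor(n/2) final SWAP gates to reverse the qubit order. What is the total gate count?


Hadamard gates: 89
Controlled rotations: n*(n-1)/2 = 89*88/2 = 3916
SWAP gates: floor(n/2) = floor(89/2) = 44
Total = 89 + 3916 + 44
= 4049

4049


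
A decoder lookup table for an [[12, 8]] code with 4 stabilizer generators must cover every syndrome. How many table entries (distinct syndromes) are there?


Each stabilizer generator gives a binary (+1 or -1) measurement outcome.
With 4 independent generators:
Total syndromes = 2^4
= 16

16


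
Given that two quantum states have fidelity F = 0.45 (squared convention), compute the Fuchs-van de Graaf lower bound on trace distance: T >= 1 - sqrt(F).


Fuchs-van de Graaf (squared-fidelity convention): 1 - sqrt(F) <= T <= sqrt(1 - F).
Lower bound: T >= 1 - sqrt(F)
sqrt(F) = sqrt(0.45) = 0.6708
T >= 1 - 0.6708
T >= 0.3292

0.3292


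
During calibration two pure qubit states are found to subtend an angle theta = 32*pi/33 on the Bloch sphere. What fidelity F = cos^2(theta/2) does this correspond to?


For states separated by angle theta on Bloch sphere:
F = cos^2(theta/2)
theta = 32*pi/33 = 3.0464
theta/2 = 1.5232
cos(theta/2) = 0.0476
F = 0.0023

0.0023


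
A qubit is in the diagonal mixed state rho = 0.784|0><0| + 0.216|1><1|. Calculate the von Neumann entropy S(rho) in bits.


S = -p*log2(p) - (1-p)*log2(1-p)
p = 0.7840, 1-p = 0.2160
= -0.7840 * log2(0.7840) - 0.2160 * log2(0.2160)
= -(-0.2752) - (-0.4776)
= 0.7528

0.7528


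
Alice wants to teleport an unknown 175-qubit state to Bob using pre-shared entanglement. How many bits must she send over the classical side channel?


Quantum teleportation requires 2 classical bits per qubit teleported.
175 qubit(s) -> 2 * 175 = 350 classical bits

350


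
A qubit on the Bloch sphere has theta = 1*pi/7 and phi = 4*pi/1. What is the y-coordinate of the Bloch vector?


theta = 0.4488, phi = 12.5664
r_y = sin(theta)*sin(phi) = 0.4339 * 0.0000
r_y = 0.0000

0.0000


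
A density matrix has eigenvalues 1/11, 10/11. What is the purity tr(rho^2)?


tr(rho^2) = sum of eigenvalues squared
= (1/11)^2 + (10/11)^2
= (1 + 100) / 121
= 101/121
= 0.8347

0.8347


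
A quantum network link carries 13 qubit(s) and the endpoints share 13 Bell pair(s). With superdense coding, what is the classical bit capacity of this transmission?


Superdense coding allows 2 classical bits per shared entangled pair.
13 pair(s) -> 2 * 13 = 26 classical bits

26


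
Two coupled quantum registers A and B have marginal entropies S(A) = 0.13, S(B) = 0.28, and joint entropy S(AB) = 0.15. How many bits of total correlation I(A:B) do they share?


I(A:B) = S(A) + S(B) - S(AB)
= 0.13 + 0.28 - 0.15
= 0.2600

0.2600


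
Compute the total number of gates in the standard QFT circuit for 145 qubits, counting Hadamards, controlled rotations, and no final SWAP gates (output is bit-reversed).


Hadamard gates: 145
Controlled rotations: n*(n-1)/2 = 145*144/2 = 10440
SWAP gates: 0 (omitted)
Total = 145 + 10440
= 10585

10585


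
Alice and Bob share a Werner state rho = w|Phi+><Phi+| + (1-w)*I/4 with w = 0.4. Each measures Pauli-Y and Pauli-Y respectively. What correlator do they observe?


|Phi+> = (|00> + |11>)/sqrt(2)
For the pure Bell state, <Y_A Y_B> = -1 (Bell-state Pauli correlator).
The maximally-mixed part I/4 has tr(I/4 * P tensor P) = 0 for any traceless Pauli P.
So <Y_A Y_B>_rho = w * (-1) + (1 - w) * 0
= 0.4 * (-1)
= -0.4000

-0.4000


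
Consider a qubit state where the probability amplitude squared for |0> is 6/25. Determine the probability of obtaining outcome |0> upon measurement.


|alpha|^2 = 6/25 = 0.2400
|beta|^2 = 1 - 6/25 = 19/25 = 0.7600
P(|0>) = |alpha|^2 = 0.2400

0.2400


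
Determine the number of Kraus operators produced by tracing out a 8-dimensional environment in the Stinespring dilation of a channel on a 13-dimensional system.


Tracing out the environment in an orthonormal basis {|i>_E} gives Kraus operators K_i = <i|_E U |0>_E.
Number of Kraus operators = dim(H_env) = d_env
= 8

8


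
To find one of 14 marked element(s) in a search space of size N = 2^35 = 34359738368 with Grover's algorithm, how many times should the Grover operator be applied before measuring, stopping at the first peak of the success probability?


After j Grover iterations the success probability is P(j) = sin^2((2j+1)*theta), where sin(theta) = sqrt(k/N).
N = 2^35 = 34359738368, k = 14
sin(theta) = sqrt(k/N) = 2.018548058e-05
theta = arcsin(sqrt(k/N)) = 2.018548059e-05 rad
P(j) reaches its first maximum when (2j+1)*theta is as close as possible to pi/2, i.e. j = round(pi/(4*theta) - 1/2).
pi/(4*theta) - 1/2 = 38908.5644
(For comparison, the common estimate pi/4 * sqrt(N/k) = 38909.0644; the exact maximiser is used here.)
Optimal iterations = 38909

38909


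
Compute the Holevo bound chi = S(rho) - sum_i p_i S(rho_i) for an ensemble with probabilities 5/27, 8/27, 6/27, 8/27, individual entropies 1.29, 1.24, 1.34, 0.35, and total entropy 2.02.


chi = S(rho) - sum_i p_i * S(rho_i)
Weighted entropy = 5/27 * 1.29 + 8/27 * 1.24 + 6/27 * 1.34 + 8/27 * 0.35
= 1.0078
chi = 2.02 - 1.0078
= 1.0122

1.0122


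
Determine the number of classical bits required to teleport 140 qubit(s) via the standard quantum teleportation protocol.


Quantum teleportation requires 2 classical bits per qubit teleported.
140 qubit(s) -> 2 * 140 = 280 classical bits

280


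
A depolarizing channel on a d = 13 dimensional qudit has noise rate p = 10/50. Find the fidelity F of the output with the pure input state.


F = (1-p) + p/d
= (1 - 0.2000) + 0.2000/13
= 0.8000 + 0.0154
= 0.8154

0.8154


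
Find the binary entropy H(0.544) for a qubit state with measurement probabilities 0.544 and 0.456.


S = -p*log2(p) - (1-p)*log2(1-p)
p = 0.5440, 1-p = 0.4560
= -0.5440 * log2(0.5440) - 0.4560 * log2(0.4560)
= -(-0.4778) - (-0.5166)
= 0.9944

0.9944


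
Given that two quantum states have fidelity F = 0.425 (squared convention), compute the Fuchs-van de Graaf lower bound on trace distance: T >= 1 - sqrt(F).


Fuchs-van de Graaf (squared-fidelity convention): 1 - sqrt(F) <= T <= sqrt(1 - F).
Lower bound: T >= 1 - sqrt(F)
sqrt(F) = sqrt(0.425) = 0.6519
T >= 1 - 0.6519
T >= 0.3481

0.3481


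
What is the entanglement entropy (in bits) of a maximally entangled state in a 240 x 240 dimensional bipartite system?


For a maximally entangled state in d x d:
S = log2(d) = log2(240)
= 7.9069

7.9069


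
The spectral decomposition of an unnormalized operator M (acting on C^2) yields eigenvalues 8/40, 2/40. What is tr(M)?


tr(M) = sum of eigenvalues
= 8/40 + 2/40
= 10/40
= 0.2500

0.2500


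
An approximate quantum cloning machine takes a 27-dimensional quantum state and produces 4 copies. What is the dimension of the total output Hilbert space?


Output space = H^(tensor 4) where dim(H) = 27
dim = 27^4
= 729 (after 2 factors)
= 19683 (after 3 factors)
= 531441 (after 4 factors)
= 531441

531441


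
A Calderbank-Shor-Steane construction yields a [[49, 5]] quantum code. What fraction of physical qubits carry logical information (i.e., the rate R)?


Code rate R = k/n
= 5/49
= 0.1020

0.1020


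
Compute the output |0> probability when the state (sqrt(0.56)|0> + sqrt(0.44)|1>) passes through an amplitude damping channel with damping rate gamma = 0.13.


For amplitude damping with parameter gamma on state sqrt(a)|0> + sqrt(b)|1>:
alpha^2 = 0.56, beta^2 = 0.44
P(|0>) = alpha^2 + gamma * beta^2
= 0.56 + 0.13 * 0.44
= 0.56 + 0.0572
= 0.6172

0.6172


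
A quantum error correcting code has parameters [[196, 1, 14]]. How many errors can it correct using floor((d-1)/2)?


Code parameters: [[196, 1, 14]], distance d = 14.
Number of correctable errors = floor((d-1)/2)
= floor((14 - 1)/2)
= floor(13/2)
= 6

6


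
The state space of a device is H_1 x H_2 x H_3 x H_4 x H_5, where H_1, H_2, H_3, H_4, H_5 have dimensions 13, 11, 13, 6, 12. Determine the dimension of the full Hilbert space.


dim(H_1 x H_2 x H_3 x H_4 x H_5) = 13 * 11 * 13 * 6 * 12
= 143 * 13 * 6 * 12
= 1859 * 6 * 12
= 11154 * 12
= 133848

133848


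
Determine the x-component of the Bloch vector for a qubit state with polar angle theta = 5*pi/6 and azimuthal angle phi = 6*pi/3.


theta = 2.6180, phi = 6.2832
r_x = sin(theta)*cos(phi) = 0.5000 * 1.0000
r_x = 0.5000

0.5000


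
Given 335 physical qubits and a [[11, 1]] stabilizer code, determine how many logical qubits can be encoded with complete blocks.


Each code block uses 11 physical qubits for 1 logical qubit(s).
Number of complete blocks = floor(335 / 11) = 30
Logical qubits = 30 * 1
= 30

30


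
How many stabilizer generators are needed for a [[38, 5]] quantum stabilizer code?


For an [[n,k]] stabilizer code:
Number of stabilizer generators = n - k
= 38 - 5
= 33

33


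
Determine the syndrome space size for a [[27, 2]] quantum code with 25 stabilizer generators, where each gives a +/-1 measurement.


Each stabilizer generator gives a binary (+1 or -1) measurement outcome.
With 25 independent generators:
Total syndromes = 2^25
= 33554432

33554432


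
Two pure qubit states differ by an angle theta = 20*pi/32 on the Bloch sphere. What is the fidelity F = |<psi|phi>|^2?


For states separated by angle theta on Bloch sphere:
F = cos^2(theta/2)
theta = 20*pi/32 = 1.9635
theta/2 = 0.9817
cos(theta/2) = 0.5556
F = 0.3087

0.3087
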